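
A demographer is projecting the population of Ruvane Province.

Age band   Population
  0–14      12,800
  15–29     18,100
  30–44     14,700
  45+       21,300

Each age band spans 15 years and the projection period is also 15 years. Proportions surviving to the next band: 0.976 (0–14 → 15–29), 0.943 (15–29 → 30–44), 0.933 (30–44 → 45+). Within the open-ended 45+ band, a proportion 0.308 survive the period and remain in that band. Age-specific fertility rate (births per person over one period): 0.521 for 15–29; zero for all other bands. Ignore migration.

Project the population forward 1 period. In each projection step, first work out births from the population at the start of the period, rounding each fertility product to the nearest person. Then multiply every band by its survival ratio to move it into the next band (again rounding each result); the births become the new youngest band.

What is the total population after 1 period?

— Period 1 —
Births: 18100 × 0.521 = 9430
15–29: 12800 × 0.976 = 12493
30–44: 18100 × 0.943 = 17068
45+: 14700 × 0.933 + 21300 × 0.308 = 13715 + 6560 = 20275
→ [9430, 12493, 17068, 20275]
Total after period 1: 9430 + 12493 + 17068 + 20275 = 59266

59266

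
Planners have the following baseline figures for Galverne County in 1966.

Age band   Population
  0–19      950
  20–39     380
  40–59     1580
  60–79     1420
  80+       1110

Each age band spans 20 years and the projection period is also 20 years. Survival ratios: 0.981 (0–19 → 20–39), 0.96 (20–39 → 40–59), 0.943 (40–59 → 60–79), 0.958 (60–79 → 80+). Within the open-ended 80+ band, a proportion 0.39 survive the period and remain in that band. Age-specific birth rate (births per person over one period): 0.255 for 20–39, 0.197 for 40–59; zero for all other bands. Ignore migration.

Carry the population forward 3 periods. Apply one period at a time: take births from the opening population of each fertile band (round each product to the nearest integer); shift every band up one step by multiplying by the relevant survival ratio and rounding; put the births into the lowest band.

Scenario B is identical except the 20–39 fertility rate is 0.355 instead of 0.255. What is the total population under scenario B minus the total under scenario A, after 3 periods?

180

Period 1.
Births: 380 × 0.255 = 97, 1580 × 0.197 = 311 ⇒ total 408
20–39: 950 × 0.981 = 932
40–59: 380 × 0.96 = 365
60–79: 1580 × 0.943 = 1490
80+: 1420 × 0.958 + 1110 × 0.39 = 1360 + 433 = 1793
→ [408, 932, 365, 1490, 1793]
Period 2.
Births: 932 × 0.255 = 238, 365 × 0.197 = 72 ⇒ total 310
20–39: 408 × 0.981 = 400
40–59: 932 × 0.96 = 895
60–79: 365 × 0.943 = 344
80+: 1490 × 0.958 + 1793 × 0.39 = 1427 + 699 = 2126
→ [310, 400, 895, 344, 2126]
Period 3.
Births: 400 × 0.255 = 102, 895 × 0.197 = 176 ⇒ total 278
20–39: 310 × 0.981 = 304
40–59: 400 × 0.96 = 384
60–79: 895 × 0.943 = 844
80+: 344 × 0.958 + 2126 × 0.39 = 330 + 829 = 1159
→ [278, 304, 384, 844, 1159]
Scenario A total after 3 periods: 2969
Scenario B projection —
Period 1.
Births: 380 × 0.355 = 135, 1580 × 0.197 = 311 ⇒ total 446
20–39: 950 × 0.981 = 932
40–59: 380 × 0.96 = 365
60–79: 1580 × 0.943 = 1490
80+: 1420 × 0.958 + 1110 × 0.39 = 1360 + 433 = 1793
→ [446, 932, 365, 1490, 1793]
Period 2.
Births: 932 × 0.355 = 331, 365 × 0.197 = 72 ⇒ total 403
20–39: 446 × 0.981 = 438
40–59: 932 × 0.96 = 895
60–79: 365 × 0.943 = 344
80+: 1490 × 0.958 + 1793 × 0.39 = 1427 + 699 = 2126
→ [403, 438, 895, 344, 2126]
Period 3.
Births: 438 × 0.355 = 155, 895 × 0.197 = 176 ⇒ total 331
20–39: 403 × 0.981 = 395
40–59: 438 × 0.96 = 420
60–79: 895 × 0.943 = 844
80+: 344 × 0.958 + 2126 × 0.39 = 330 + 829 = 1159
→ [331, 395, 420, 844, 1159]
Scenario B total after 3 periods: 3149
Difference B − A = 3149 − 2969 = 180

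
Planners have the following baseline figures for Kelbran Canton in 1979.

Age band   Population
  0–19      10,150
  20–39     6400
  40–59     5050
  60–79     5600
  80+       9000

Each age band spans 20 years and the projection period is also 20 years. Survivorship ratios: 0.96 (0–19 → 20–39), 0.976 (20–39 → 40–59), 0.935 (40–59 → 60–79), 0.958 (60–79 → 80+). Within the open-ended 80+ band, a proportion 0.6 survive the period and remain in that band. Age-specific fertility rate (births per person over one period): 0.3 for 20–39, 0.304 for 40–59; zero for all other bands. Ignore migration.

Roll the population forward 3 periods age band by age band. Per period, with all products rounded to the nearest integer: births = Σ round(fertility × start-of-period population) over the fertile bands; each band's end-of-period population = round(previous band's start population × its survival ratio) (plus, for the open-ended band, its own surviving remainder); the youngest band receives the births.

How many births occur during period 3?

3886

Numbering the bands 1..5 from youngest to oldest:
Period 1.
Births: 6400 × 0.3 = 1920, 5050 × 0.304 = 1535 → 3455
Band 2: 10150 × 0.96 = 9744
Band 3: 6400 × 0.976 = 6246
Band 4: 5050 × 0.935 = 4722
Band 5: 5600 × 0.958 + 9000 × 0.6 = 5365 + 5400 = 10765
→ [3455, 9744, 6246, 4722, 10765]
Period 2.
Births: 9744 × 0.3 = 2923, 6246 × 0.304 = 1899 → 4822
Band 2: 3455 × 0.96 = 3317
Band 3: 9744 × 0.976 = 9510
Band 4: 6246 × 0.935 = 5840
Band 5: 4722 × 0.958 + 10765 × 0.6 = 4524 + 6459 = 10983
→ [4822, 3317, 9510, 5840, 10983]
Period 3.
Births: 3317 × 0.3 = 995, 9510 × 0.304 = 2891 → 3886
Band 2: 4822 × 0.96 = 4629
Band 3: 3317 × 0.976 = 3237
Band 4: 9510 × 0.935 = 8892
Band 5: 5840 × 0.958 + 10983 × 0.6 = 5595 + 6590 = 12185
→ [3886, 4629, 3237, 8892, 12185]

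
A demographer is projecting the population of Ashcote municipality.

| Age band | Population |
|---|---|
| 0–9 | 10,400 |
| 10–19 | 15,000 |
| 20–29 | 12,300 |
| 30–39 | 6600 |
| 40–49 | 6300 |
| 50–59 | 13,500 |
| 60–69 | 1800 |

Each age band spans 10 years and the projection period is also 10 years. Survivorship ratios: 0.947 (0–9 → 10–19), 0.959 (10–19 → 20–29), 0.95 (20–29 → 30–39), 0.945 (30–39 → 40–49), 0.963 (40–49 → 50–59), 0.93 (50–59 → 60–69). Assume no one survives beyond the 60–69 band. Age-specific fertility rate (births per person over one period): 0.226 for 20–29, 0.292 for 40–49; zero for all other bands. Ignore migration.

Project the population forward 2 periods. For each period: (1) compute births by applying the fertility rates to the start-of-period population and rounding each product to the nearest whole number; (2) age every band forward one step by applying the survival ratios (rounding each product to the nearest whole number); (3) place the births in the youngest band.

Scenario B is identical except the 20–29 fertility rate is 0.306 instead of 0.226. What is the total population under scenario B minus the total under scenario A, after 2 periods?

(Bands numbered youngest = 1 to oldest = 7.)
[period 1]
Births: 12300 × 0.226 = 2780 ; 6300 × 0.292 = 1840 ⇒ total 4620
Band 2: 10400 × 0.947 = 9849
Band 3: 15000 × 0.959 = 14385
Band 4: 12300 × 0.95 = 11685
Band 5: 6600 × 0.945 = 6237
Band 6: 6300 × 0.963 = 6067
Band 7: 13500 × 0.93 = 12555
Giving 4620 / 9849 / 14385 / 11685 / 6237 / 6067 / 12555.
[period 2]
Births: 14385 × 0.226 = 3251 ; 6237 × 0.292 = 1821 ⇒ total 5072
Band 2: 4620 × 0.947 = 4375
Band 3: 9849 × 0.959 = 9445
Band 4: 14385 × 0.95 = 13666
Band 5: 11685 × 0.945 = 11042
Band 6: 6237 × 0.963 = 6006
Band 7: 6067 × 0.93 = 5642
Giving 5072 / 4375 / 9445 / 13666 / 11042 / 6006 / 5642.
Scenario A total after 2 periods: 55248
Scenario B projection —
[period 1]
Births: 12300 × 0.306 = 3764 ; 6300 × 0.292 = 1840 ⇒ total 5604
Band 2: 10400 × 0.947 = 9849
Band 3: 15000 × 0.959 = 14385
Band 4: 12300 × 0.95 = 11685
Band 5: 6600 × 0.945 = 6237
Band 6: 6300 × 0.963 = 6067
Band 7: 13500 × 0.93 = 12555
Giving 5604 / 9849 / 14385 / 11685 / 6237 / 6067 / 12555.
[period 2]
Births: 14385 × 0.306 = 4402 ; 6237 × 0.292 = 1821 ⇒ total 6223
Band 2: 5604 × 0.947 = 5307
Band 3: 9849 × 0.959 = 9445
Band 4: 14385 × 0.95 = 13666
Band 5: 11685 × 0.945 = 11042
Band 6: 6237 × 0.963 = 6006
Band 7: 6067 × 0.93 = 5642
Giving 6223 / 5307 / 9445 / 13666 / 11042 / 6006 / 5642.
Scenario B total after 2 periods: 57331
Difference B − A = 57331 − 55248 = 2083

2083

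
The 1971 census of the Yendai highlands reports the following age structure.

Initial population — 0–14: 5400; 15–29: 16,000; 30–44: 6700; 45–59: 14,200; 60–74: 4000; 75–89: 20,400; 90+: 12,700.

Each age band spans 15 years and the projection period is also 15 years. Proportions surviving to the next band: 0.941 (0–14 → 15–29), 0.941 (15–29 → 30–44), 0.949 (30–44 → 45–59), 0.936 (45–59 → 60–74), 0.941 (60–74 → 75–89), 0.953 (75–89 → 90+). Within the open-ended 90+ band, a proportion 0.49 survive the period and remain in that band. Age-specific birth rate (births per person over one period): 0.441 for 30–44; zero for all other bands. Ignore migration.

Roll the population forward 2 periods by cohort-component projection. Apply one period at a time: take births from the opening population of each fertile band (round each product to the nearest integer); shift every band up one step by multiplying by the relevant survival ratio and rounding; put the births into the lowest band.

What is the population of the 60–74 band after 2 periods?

5951

Period 1.
Births: 6700 × 0.441 = 2955
15–29: 5400 × 0.941 = 5081
30–44: 16000 × 0.941 = 15056
45–59: 6700 × 0.949 = 6358
60–74: 14200 × 0.936 = 13291
75–89: 4000 × 0.941 = 3764
90+: 20400 × 0.953 + 12700 × 0.49 = 19441 + 6223 = 25664
→ [2955, 5081, 15056, 6358, 13291, 3764, 25664]
Period 2.
Births: 15056 × 0.441 = 6640
15–29: 2955 × 0.941 = 2781
30–44: 5081 × 0.941 = 4781
45–59: 15056 × 0.949 = 14288
60–74: 6358 × 0.936 = 5951
75–89: 13291 × 0.941 = 12507
90+: 3764 × 0.953 + 25664 × 0.49 = 3587 + 12575 = 16162
→ [6640, 2781, 4781, 14288, 5951, 12507, 16162]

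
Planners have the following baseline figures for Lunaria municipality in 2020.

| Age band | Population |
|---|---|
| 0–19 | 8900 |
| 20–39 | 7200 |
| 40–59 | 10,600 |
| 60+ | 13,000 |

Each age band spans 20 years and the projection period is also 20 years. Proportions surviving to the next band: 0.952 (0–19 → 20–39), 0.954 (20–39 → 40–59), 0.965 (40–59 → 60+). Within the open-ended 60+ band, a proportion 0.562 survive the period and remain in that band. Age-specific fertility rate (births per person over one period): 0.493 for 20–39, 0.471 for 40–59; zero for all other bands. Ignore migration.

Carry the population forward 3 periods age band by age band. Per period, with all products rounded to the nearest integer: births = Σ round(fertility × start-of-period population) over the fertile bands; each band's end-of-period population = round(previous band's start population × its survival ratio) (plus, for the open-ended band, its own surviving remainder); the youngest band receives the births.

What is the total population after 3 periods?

— Period 1 —
Births: 7200 * 0.493 = 3550  |  10600 * 0.471 = 4993 — total 8543
20–39: 8900 * 0.952 = 8473
40–59: 7200 * 0.954 = 6869
60+: 10600 * 0.965 + 13000 * 0.562 = 10229 + 7306 = 17535
End of period: [8543, 8473, 6869, 17535]
— Period 2 —
Births: 8473 * 0.493 = 4177  |  6869 * 0.471 = 3235 — total 7412
20–39: 8543 * 0.952 = 8133
40–59: 8473 * 0.954 = 8083
60+: 6869 * 0.965 + 17535 * 0.562 = 6629 + 9855 = 16484
End of period: [7412, 8133, 8083, 16484]
— Period 3 —
Births: 8133 * 0.493 = 4010  |  8083 * 0.471 = 3807 — total 7817
20–39: 7412 * 0.952 = 7056
40–59: 8133 * 0.954 = 7759
60+: 8083 * 0.965 + 16484 * 0.562 = 7800 + 9264 = 17064
End of period: [7817, 7056, 7759, 17064]
Total after period 3: 7817 + 7056 + 7759 + 17064 = 39696

39696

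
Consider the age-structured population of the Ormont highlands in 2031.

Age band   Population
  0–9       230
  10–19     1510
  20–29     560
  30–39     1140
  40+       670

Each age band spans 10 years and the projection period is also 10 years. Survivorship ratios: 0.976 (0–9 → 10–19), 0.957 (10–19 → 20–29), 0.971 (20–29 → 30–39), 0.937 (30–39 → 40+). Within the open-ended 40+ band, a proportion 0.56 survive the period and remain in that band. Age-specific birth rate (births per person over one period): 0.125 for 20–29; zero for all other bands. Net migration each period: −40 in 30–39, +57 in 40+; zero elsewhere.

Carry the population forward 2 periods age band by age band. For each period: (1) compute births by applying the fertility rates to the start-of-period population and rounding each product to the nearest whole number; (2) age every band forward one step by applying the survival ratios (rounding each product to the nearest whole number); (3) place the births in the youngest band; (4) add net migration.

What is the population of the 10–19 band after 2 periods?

Let band 1 be 0–9 through band 5 = 40+.
— Period 1 —
Births: 560 × 0.125 = 70
Band 2: 230 × 0.976 = 224
Band 3: 1510 × 0.957 = 1445
Band 4: 560 × 0.971 = 544
Band 5: 1140 × 0.937 + 670 × 0.56 = 1068 + 375 = 1443
Net migration: Band 4 − 40 → 504; Band 5 + 57 → 1500
→ [70, 224, 1445, 504, 1500]
— Period 2 —
Births: 1445 × 0.125 = 181
Band 2: 70 × 0.976 = 68
Band 3: 224 × 0.957 = 214
Band 4: 1445 × 0.971 = 1403
Band 5: 504 × 0.937 + 1500 × 0.56 = 472 + 840 = 1312
Net migration: Band 4 − 40 → 1363; Band 5 + 57 → 1369
→ [181, 68, 214, 1363, 1369]

68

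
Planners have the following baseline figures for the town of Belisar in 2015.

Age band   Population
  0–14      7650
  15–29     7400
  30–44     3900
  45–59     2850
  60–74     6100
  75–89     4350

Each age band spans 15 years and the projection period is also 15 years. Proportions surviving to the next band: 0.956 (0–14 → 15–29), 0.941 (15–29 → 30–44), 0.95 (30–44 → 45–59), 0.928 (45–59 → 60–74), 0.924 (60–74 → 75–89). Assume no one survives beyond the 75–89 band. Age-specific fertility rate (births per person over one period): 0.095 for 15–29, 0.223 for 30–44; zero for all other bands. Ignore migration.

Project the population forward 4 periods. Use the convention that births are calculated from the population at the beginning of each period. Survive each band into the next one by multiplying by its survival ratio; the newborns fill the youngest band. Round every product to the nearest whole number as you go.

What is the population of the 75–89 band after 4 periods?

5672

After projecting period 1:
Births: 7400 × 0.095 = 703  |  3900 × 0.223 = 870 ⇒ total 1573
15–29: 7650 × 0.956 = 7313
30–44: 7400 × 0.941 = 6963
45–59: 3900 × 0.95 = 3705
60–74: 2850 × 0.928 = 2645
75–89: 6100 × 0.924 = 5636
Population now: 0–14=1573, 15–29=7313, 30–44=6963, 45–59=3705, 60–74=2645, 75–89=5636
After projecting period 2:
Births: 7313 × 0.095 = 695  |  6963 × 0.223 = 1553 ⇒ total 2248
15–29: 1573 × 0.956 = 1504
30–44: 7313 × 0.941 = 6882
45–59: 6963 × 0.95 = 6615
60–74: 3705 × 0.928 = 3438
75–89: 2645 × 0.924 = 2444
Population now: 0–14=2248, 15–29=1504, 30–44=6882, 45–59=6615, 60–74=3438, 75–89=2444
After projecting period 3:
Births: 1504 × 0.095 = 143  |  6882 × 0.223 = 1535 ⇒ total 1678
15–29: 2248 × 0.956 = 2149
30–44: 1504 × 0.941 = 1415
45–59: 6882 × 0.95 = 6538
60–74: 6615 × 0.928 = 6139
75–89: 3438 × 0.924 = 3177
Population now: 0–14=1678, 15–29=2149, 30–44=1415, 45–59=6538, 60–74=6139, 75–89=3177
After projecting period 4:
Births: 2149 × 0.095 = 204  |  1415 × 0.223 = 316 ⇒ total 520
15–29: 1678 × 0.956 = 1604
30–44: 2149 × 0.941 = 2022
45–59: 1415 × 0.95 = 1344
60–74: 6538 × 0.928 = 6067
75–89: 6139 × 0.924 = 5672
Population now: 0–14=520, 15–29=1604, 30–44=2022, 45–59=1344, 60–74=6067, 75–89=5672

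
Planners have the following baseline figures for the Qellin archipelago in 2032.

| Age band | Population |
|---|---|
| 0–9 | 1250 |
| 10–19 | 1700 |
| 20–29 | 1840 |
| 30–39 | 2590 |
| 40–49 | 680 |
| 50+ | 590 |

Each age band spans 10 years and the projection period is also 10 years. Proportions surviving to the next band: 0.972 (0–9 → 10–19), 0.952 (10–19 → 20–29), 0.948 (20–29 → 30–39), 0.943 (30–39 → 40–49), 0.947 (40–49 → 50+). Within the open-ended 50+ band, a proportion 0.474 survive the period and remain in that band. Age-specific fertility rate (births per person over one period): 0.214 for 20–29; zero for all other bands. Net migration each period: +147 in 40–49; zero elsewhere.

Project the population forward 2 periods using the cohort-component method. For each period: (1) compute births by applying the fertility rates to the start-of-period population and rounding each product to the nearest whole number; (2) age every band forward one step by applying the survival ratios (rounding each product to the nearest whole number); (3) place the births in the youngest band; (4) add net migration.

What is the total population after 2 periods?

8102

Let group 1 be 0–9 through group 6 = 50+.
[period 1]
Births: 1840 * 0.214 = 394
Group 2: 1250 * 0.972 = 1215
Group 3: 1700 * 0.952 = 1618
Group 4: 1840 * 0.948 = 1744
Group 5: 2590 * 0.943 = 2442
Group 6: 680 * 0.947 + 590 * 0.474 = 644 + 280 = 924
Net migration: Group 5 + 147 → 2589
End of period: [394, 1215, 1618, 1744, 2589, 924]
[period 2]
Births: 1618 * 0.214 = 346
Group 2: 394 * 0.972 = 383
Group 3: 1215 * 0.952 = 1157
Group 4: 1618 * 0.948 = 1534
Group 5: 1744 * 0.943 = 1645
Group 6: 2589 * 0.947 + 924 * 0.474 = 2452 + 438 = 2890
Net migration: Group 5 + 147 → 1792
End of period: [346, 383, 1157, 1534, 1792, 2890]
Total after period 2: 346 + 383 + 1157 + 1534 + 1792 + 2890 = 8102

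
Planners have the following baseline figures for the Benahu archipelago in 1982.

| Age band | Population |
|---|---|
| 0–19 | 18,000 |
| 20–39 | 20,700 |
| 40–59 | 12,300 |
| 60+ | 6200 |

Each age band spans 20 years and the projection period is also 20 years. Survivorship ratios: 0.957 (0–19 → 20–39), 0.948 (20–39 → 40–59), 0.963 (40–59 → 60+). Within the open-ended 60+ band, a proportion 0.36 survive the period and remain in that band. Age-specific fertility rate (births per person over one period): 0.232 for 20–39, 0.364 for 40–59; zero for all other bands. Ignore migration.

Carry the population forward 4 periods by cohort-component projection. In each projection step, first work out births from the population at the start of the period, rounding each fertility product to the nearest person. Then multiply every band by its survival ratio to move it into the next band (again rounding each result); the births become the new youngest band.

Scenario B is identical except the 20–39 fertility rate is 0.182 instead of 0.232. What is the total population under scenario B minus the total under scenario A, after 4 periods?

-3306

After projecting period 1:
Births: 20700 × 0.232 = 4802 ; 12300 × 0.364 = 4477 → 9279
20–39: 18000 × 0.957 = 17226
40–59: 20700 × 0.948 = 19624
60+: 12300 × 0.963 + 6200 × 0.36 = 11845 + 2232 = 14077
Population now: 0–19=9279, 20–39=17226, 40–59=19624, 60+=14077
After projecting period 2:
Births: 17226 × 0.232 = 3996 ; 19624 × 0.364 = 7143 → 11139
20–39: 9279 × 0.957 = 8880
40–59: 17226 × 0.948 = 16330
60+: 19624 × 0.963 + 14077 × 0.36 = 18898 + 5068 = 23966
Population now: 0–19=11139, 20–39=8880, 40–59=16330, 60+=23966
After projecting period 3:
Births: 8880 × 0.232 = 2060 ; 16330 × 0.364 = 5944 → 8004
20–39: 11139 × 0.957 = 10660
40–59: 8880 × 0.948 = 8418
60+: 16330 × 0.963 + 23966 × 0.36 = 15726 + 8628 = 24354
Population now: 0–19=8004, 20–39=10660, 40–59=8418, 60+=24354
After projecting period 4:
Births: 10660 × 0.232 = 2473 ; 8418 × 0.364 = 3064 → 5537
20–39: 8004 × 0.957 = 7660
40–59: 10660 × 0.948 = 10106
60+: 8418 × 0.963 + 24354 × 0.36 = 8107 + 8767 = 16874
Population now: 0–19=5537, 20–39=7660, 40–59=10106, 60+=16874
Scenario A total after 4 periods: 40177
Scenario B projection —
After projecting period 1:
Births: 20700 × 0.182 = 3767 ; 12300 × 0.364 = 4477 → 8244
20–39: 18000 × 0.957 = 17226
40–59: 20700 × 0.948 = 19624
60+: 12300 × 0.963 + 6200 × 0.36 = 11845 + 2232 = 14077
Population now: 0–19=8244, 20–39=17226, 40–59=19624, 60+=14077
After projecting period 2:
Births: 17226 × 0.182 = 3135 ; 19624 × 0.364 = 7143 → 10278
20–39: 8244 × 0.957 = 7890
40–59: 17226 × 0.948 = 16330
60+: 19624 × 0.963 + 14077 × 0.36 = 18898 + 5068 = 23966
Population now: 0–19=10278, 20–39=7890, 40–59=16330, 60+=23966
After projecting period 3:
Births: 7890 × 0.182 = 1436 ; 16330 × 0.364 = 5944 → 7380
20–39: 10278 × 0.957 = 9836
40–59: 7890 × 0.948 = 7480
60+: 16330 × 0.963 + 23966 × 0.36 = 15726 + 8628 = 24354
Population now: 0–19=7380, 20–39=9836, 40–59=7480, 60+=24354
After projecting period 4:
Births: 9836 × 0.182 = 1790 ; 7480 × 0.364 = 2723 → 4513
20–39: 7380 × 0.957 = 7063
40–59: 9836 × 0.948 = 9325
60+: 7480 × 0.963 + 24354 × 0.36 = 7203 + 8767 = 15970
Population now: 0–19=4513, 20–39=7063, 40–59=9325, 60+=15970
Scenario B total after 4 periods: 36871
Difference B − A = 36871 − 40177 = -3306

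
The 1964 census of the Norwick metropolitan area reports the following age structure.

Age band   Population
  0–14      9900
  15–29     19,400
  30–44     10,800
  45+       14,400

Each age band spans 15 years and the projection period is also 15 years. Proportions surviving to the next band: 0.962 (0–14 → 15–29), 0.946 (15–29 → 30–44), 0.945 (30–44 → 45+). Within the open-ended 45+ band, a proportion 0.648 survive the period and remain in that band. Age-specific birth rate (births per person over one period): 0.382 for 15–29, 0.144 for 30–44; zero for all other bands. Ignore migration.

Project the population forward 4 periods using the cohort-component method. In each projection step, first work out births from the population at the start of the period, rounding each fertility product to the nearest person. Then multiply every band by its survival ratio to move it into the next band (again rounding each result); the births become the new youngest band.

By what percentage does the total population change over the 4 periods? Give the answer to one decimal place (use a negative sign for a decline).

Numbering the bands 1..4 from youngest to oldest:
Period 1:
Births: 19400 × 0.382 = 7411, 10800 × 0.144 = 1555 ⇒ total 8966
Band 2: 9900 × 0.962 = 9524
Band 3: 19400 × 0.946 = 18352
Band 4: 10800 × 0.945 + 14400 × 0.648 = 10206 + 9331 = 19537
Giving 8966 / 9524 / 18352 / 19537.
Period 2:
Births: 9524 × 0.382 = 3638, 18352 × 0.144 = 2643 ⇒ total 6281
Band 2: 8966 × 0.962 = 8625
Band 3: 9524 × 0.946 = 9010
Band 4: 18352 × 0.945 + 19537 × 0.648 = 17343 + 12660 = 30003
Giving 6281 / 8625 / 9010 / 30003.
Period 3:
Births: 8625 × 0.382 = 3295, 9010 × 0.144 = 1297 ⇒ total 4592
Band 2: 6281 × 0.962 = 6042
Band 3: 8625 × 0.946 = 8159
Band 4: 9010 × 0.945 + 30003 × 0.648 = 8514 + 19442 = 27956
Giving 4592 / 6042 / 8159 / 27956.
Period 4:
Births: 6042 × 0.382 = 2308, 8159 × 0.144 = 1175 ⇒ total 3483
Band 2: 4592 × 0.962 = 4418
Band 3: 6042 × 0.946 = 5716
Band 4: 8159 × 0.945 + 27956 × 0.648 = 7710 + 18115 = 25825
Giving 3483 / 4418 / 5716 / 25825.
Total: 54500 → 39442; change = -15058; percentage change = -27.6%

-27.6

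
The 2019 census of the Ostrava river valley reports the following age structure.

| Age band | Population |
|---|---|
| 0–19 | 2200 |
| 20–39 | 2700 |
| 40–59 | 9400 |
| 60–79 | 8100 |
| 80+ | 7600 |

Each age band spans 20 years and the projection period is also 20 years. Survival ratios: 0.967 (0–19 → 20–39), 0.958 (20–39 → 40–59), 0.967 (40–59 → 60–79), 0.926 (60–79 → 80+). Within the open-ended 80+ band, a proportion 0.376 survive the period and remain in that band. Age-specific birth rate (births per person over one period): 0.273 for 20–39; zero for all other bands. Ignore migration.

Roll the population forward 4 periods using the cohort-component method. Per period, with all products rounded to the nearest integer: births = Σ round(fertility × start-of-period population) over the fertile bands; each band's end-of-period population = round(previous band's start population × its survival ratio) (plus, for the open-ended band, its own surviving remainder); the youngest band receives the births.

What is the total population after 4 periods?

5977

Let group 1 be 0–19 through group 5 = 80+.
— Period 1 —
Births: 2700 × 0.273 = 737
Group 2: 2200 × 0.967 = 2127
Group 3: 2700 × 0.958 = 2587
Group 4: 9400 × 0.967 = 9090
Group 5: 8100 × 0.926 + 7600 × 0.376 = 7501 + 2858 = 10359
Population now: 0–19=737, 20–39=2127, 40–59=2587, 60–79=9090, 80+=10359
— Period 2 —
Births: 2127 × 0.273 = 581
Group 2: 737 × 0.967 = 713
Group 3: 2127 × 0.958 = 2038
Group 4: 2587 × 0.967 = 2502
Group 5: 9090 × 0.926 + 10359 × 0.376 = 8417 + 3895 = 12312
Population now: 0–19=581, 20–39=713, 40–59=2038, 60–79=2502, 80+=12312
— Period 3 —
Births: 713 × 0.273 = 195
Group 2: 581 × 0.967 = 562
Group 3: 713 × 0.958 = 683
Group 4: 2038 × 0.967 = 1971
Group 5: 2502 × 0.926 + 12312 × 0.376 = 2317 + 4629 = 6946
Population now: 0–19=195, 20–39=562, 40–59=683, 60–79=1971, 80+=6946
— Period 4 —
Births: 562 × 0.273 = 153
Group 2: 195 × 0.967 = 189
Group 3: 562 × 0.958 = 538
Group 4: 683 × 0.967 = 660
Group 5: 1971 × 0.926 + 6946 × 0.376 = 1825 + 2612 = 4437
Population now: 0–19=153, 20–39=189, 40–59=538, 60–79=660, 80+=4437
Total after period 4: 153 + 189 + 538 + 660 + 4437 = 5977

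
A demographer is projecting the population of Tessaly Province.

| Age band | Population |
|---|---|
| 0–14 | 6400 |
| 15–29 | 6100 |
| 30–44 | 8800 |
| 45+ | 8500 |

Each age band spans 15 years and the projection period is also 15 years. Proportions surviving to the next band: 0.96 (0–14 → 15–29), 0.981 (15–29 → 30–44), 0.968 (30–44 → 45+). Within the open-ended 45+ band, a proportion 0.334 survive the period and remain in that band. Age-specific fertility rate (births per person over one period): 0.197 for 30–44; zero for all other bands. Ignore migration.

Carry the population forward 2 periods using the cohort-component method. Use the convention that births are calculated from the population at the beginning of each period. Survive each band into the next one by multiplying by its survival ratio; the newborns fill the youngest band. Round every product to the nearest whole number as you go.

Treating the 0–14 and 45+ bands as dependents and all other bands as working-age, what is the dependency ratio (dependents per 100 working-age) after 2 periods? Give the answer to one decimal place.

140.0

Let group 1 be 0–14 through group 4 = 45+.
— Period 1 —
Births: 8800 × 0.197 = 1734
Group 2: 6400 × 0.96 = 6144
Group 3: 6100 × 0.981 = 5984
Group 4: 8800 × 0.968 + 8500 × 0.334 = 8518 + 2839 = 11357
Giving 1734 / 6144 / 5984 / 11357.
— Period 2 —
Births: 5984 × 0.197 = 1179
Group 2: 1734 × 0.96 = 1665
Group 3: 6144 × 0.981 = 6027
Group 4: 5984 × 0.968 + 11357 × 0.334 = 5793 + 3793 = 9586
Giving 1179 / 1665 / 6027 / 9586.
Dependents (band 0–14 + band 45+) = 1179 + 9586 = 10765; working-age = 7692; ratio = 10765/7692 × 100 = 140.0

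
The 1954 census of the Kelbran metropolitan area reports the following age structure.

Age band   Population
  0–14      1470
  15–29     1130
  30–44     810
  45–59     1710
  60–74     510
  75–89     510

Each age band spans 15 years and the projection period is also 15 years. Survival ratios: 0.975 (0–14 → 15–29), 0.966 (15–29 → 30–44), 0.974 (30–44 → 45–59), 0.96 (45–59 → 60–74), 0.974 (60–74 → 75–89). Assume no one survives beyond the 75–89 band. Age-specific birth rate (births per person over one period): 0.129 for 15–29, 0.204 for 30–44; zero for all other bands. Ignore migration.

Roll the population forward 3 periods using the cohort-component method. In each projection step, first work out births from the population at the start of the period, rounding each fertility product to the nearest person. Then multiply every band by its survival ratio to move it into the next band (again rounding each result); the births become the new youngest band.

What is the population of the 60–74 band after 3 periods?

1021

Let group 1 be 0–14 through group 6 = 75–89.
Period 1.
Births: 1130 × 0.129 = 146 ; 810 × 0.204 = 165 ⇒ total 311
Group 2: 1470 × 0.975 = 1433
Group 3: 1130 × 0.966 = 1092
Group 4: 810 × 0.974 = 789
Group 5: 1710 × 0.96 = 1642
Group 6: 510 × 0.974 = 497
→ [311, 1433, 1092, 789, 1642, 497]
Period 2.
Births: 1433 × 0.129 = 185 ; 1092 × 0.204 = 223 ⇒ total 408
Group 2: 311 × 0.975 = 303
Group 3: 1433 × 0.966 = 1384
Group 4: 1092 × 0.974 = 1064
Group 5: 789 × 0.96 = 757
Group 6: 1642 × 0.974 = 1599
→ [408, 303, 1384, 1064, 757, 1599]
Period 3.
Births: 303 × 0.129 = 39 ; 1384 × 0.204 = 282 ⇒ total 321
Group 2: 408 × 0.975 = 398
Group 3: 303 × 0.966 = 293
Group 4: 1384 × 0.974 = 1348
Group 5: 1064 × 0.96 = 1021
Group 6: 757 × 0.974 = 737
→ [321, 398, 293, 1348, 1021, 737]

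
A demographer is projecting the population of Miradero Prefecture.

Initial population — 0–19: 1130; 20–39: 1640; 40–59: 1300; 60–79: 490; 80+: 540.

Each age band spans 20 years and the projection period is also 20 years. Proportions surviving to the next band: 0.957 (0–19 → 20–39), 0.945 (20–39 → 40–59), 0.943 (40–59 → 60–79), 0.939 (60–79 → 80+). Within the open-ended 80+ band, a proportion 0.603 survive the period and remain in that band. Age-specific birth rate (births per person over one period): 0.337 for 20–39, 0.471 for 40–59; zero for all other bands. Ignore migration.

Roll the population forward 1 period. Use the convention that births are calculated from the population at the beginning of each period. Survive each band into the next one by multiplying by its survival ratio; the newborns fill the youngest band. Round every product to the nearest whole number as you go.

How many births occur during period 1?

Call the bands 1 to 5, youngest first.
Period 1:
Births: 1640 × 0.337 = 553 ; 1300 × 0.471 = 612 → total 1165
Band 2: 1130 × 0.957 = 1081
Band 3: 1640 × 0.945 = 1550
Band 4: 1300 × 0.943 = 1226
Band 5: 490 × 0.939 + 540 × 0.603 = 460 + 326 = 786
Population now: 0–19=1165, 20–39=1081, 40–59=1550, 60–79=1226, 80+=786

1165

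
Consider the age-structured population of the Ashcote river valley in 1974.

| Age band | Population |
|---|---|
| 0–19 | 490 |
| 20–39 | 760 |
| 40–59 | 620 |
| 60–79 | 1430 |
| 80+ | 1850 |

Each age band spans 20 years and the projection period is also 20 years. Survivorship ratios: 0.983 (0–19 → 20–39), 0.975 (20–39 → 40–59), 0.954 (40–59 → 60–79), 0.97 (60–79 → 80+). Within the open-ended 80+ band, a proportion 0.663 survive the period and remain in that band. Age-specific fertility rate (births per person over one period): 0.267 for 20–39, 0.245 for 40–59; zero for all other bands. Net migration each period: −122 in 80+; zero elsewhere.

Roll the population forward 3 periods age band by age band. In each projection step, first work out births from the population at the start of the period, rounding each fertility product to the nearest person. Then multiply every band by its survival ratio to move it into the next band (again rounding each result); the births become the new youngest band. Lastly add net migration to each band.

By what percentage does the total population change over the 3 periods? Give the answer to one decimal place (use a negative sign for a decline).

-36.7

(Bands numbered youngest = 1 to oldest = 5.)
Period 1.
Births: 760 × 0.267 = 203 ; 620 × 0.245 = 152 ⇒ total 355
Band 2: 490 × 0.983 = 482
Band 3: 760 × 0.975 = 741
Band 4: 620 × 0.954 = 591
Band 5: 1430 × 0.97 + 1850 × 0.663 = 1387 + 1227 = 2614
Net migration: Band 5 − 122 → 2492
End of period: [355, 482, 741, 591, 2492]
Period 2.
Births: 482 × 0.267 = 129 ; 741 × 0.245 = 182 ⇒ total 311
Band 2: 355 × 0.983 = 349
Band 3: 482 × 0.975 = 470
Band 4: 741 × 0.954 = 707
Band 5: 591 × 0.97 + 2492 × 0.663 = 573 + 1652 = 2225
Net migration: Band 5 − 122 → 2103
End of period: [311, 349, 470, 707, 2103]
Period 3.
Births: 349 × 0.267 = 93 ; 470 × 0.245 = 115 ⇒ total 208
Band 2: 311 × 0.983 = 306
Band 3: 349 × 0.975 = 340
Band 4: 470 × 0.954 = 448
Band 5: 707 × 0.97 + 2103 × 0.663 = 686 + 1394 = 2080
Net migration: Band 5 − 122 → 1958
End of period: [208, 306, 340, 448, 1958]
Total: 5150 → 3260; change = -1890; percentage change = -36.7%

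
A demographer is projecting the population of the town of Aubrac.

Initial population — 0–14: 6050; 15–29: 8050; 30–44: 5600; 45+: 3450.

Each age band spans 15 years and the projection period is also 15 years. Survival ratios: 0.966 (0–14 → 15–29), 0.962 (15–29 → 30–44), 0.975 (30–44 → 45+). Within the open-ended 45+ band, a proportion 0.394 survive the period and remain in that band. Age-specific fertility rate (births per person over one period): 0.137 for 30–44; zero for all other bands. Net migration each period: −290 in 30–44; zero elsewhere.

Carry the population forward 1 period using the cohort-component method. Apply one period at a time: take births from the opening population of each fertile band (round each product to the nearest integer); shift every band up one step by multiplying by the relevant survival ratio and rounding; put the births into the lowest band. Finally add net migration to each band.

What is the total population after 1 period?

Period 1:
Births: 5600 × 0.137 = 767
15–29: 6050 × 0.966 = 5844
30–44: 8050 × 0.962 = 7744
45+: 5600 × 0.975 + 3450 × 0.394 = 5460 + 1359 = 6819
Net migration: 30–44 − 290 → 7454
Population now: 0–14=767, 15–29=5844, 30–44=7454, 45+=6819
Total after period 1: 767 + 5844 + 7454 + 6819 = 20884

20884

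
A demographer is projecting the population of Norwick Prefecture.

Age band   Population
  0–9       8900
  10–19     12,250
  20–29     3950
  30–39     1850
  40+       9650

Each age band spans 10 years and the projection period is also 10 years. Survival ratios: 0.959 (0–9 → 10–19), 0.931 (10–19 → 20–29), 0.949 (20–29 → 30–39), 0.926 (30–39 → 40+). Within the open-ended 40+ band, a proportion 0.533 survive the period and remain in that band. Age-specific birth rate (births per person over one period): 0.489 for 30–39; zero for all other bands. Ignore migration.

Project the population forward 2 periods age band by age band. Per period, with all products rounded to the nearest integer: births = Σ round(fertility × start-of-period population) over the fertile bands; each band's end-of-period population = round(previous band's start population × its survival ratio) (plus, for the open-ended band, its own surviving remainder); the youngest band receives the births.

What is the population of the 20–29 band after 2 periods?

Call the bands 1 to 5, youngest first.
— Period 1 —
Births: 1850 × 0.489 = 905
Band 2: 8900 × 0.959 = 8535
Band 3: 12250 × 0.931 = 11405
Band 4: 3950 × 0.949 = 3749
Band 5: 1850 × 0.926 + 9650 × 0.533 = 1713 + 5143 = 6856
End of period: [905, 8535, 11405, 3749, 6856]
— Period 2 —
Births: 3749 × 0.489 = 1833
Band 2: 905 × 0.959 = 868
Band 3: 8535 × 0.931 = 7946
Band 4: 11405 × 0.949 = 10823
Band 5: 3749 × 0.926 + 6856 × 0.533 = 3472 + 3654 = 7126
End of period: [1833, 868, 7946, 10823, 7126]

7946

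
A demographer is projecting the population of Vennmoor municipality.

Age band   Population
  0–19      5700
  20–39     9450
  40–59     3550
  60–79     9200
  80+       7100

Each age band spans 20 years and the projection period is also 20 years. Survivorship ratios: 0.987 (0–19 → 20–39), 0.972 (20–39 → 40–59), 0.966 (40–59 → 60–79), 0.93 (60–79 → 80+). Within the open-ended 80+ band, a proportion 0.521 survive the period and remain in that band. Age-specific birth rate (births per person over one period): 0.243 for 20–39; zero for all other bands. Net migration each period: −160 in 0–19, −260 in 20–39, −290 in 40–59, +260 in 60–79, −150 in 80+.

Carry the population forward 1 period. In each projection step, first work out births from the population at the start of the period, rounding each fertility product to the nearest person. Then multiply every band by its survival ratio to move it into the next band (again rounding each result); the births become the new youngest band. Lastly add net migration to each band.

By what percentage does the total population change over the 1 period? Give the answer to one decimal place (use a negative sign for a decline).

Period 1:
Births: 9450 × 0.243 = 2296
20–39: 5700 × 0.987 = 5626
40–59: 9450 × 0.972 = 9185
60–79: 3550 × 0.966 = 3429
80+: 9200 × 0.93 + 7100 × 0.521 = 8556 + 3699 = 12255
Net migration: 0–19 − 160 → 2136; 20–39 − 260 → 5366; 40–59 − 290 → 8895; 60–79 + 260 → 3689; 80+ − 150 → 12105
Population now: 0–19=2136, 20–39=5366, 40–59=8895, 60–79=3689, 80+=12105
Total: 35000 → 32191; change = -2809; percentage change = -8.0%

-8.0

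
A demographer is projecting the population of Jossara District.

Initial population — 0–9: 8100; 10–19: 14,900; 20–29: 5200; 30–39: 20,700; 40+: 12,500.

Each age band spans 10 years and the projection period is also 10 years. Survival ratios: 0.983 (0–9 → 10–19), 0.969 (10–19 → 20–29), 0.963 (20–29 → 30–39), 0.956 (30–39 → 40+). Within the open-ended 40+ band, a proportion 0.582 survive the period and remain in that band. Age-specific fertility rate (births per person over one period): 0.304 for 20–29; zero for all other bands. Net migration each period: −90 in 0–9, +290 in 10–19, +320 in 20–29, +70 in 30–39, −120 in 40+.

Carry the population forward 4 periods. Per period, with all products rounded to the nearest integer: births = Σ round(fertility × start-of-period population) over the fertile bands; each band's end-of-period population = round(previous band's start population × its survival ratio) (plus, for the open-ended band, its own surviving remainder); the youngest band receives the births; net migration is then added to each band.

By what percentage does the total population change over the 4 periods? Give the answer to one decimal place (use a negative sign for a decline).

-47.2

[period 1]
Births: 5200 × 0.304 = 1581
10–19: 8100 × 0.983 = 7962
20–29: 14900 × 0.969 = 14438
30–39: 5200 × 0.963 = 5008
40+: 20700 × 0.956 + 12500 × 0.582 = 19789 + 7275 = 27064
Net migration: 0–9 − 90 → 1491; 10–19 + 290 → 8252; 20–29 + 320 → 14758; 30–39 + 70 → 5078; 40+ − 120 → 26944
End of period: [1491, 8252, 14758, 5078, 26944]
[period 2]
Births: 14758 × 0.304 = 4486
10–19: 1491 × 0.983 = 1466
20–29: 8252 × 0.969 = 7996
30–39: 14758 × 0.963 = 14212
40+: 5078 × 0.956 + 26944 × 0.582 = 4855 + 15681 = 20536
Net migration: 0–9 − 90 → 4396; 10–19 + 290 → 1756; 20–29 + 320 → 8316; 30–39 + 70 → 14282; 40+ − 120 → 20416
End of period: [4396, 1756, 8316, 14282, 20416]
[period 3]
Births: 8316 × 0.304 = 2528
10–19: 4396 × 0.983 = 4321
20–29: 1756 × 0.969 = 1702
30–39: 8316 × 0.963 = 8008
40+: 14282 × 0.956 + 20416 × 0.582 = 13654 + 11882 = 25536
Net migration: 0–9 − 90 → 2438; 10–19 + 290 → 4611; 20–29 + 320 → 2022; 30–39 + 70 → 8078; 40+ − 120 → 25416
End of period: [2438, 4611, 2022, 8078, 25416]
[period 4]
Births: 2022 × 0.304 = 615
10–19: 2438 × 0.983 = 2397
20–29: 4611 × 0.969 = 4468
30–39: 2022 × 0.963 = 1947
40+: 8078 × 0.956 + 25416 × 0.582 = 7723 + 14792 = 22515
Net migration: 0–9 − 90 → 525; 10–19 + 290 → 2687; 20–29 + 320 → 4788; 30–39 + 70 → 2017; 40+ − 120 → 22395
End of period: [525, 2687, 4788, 2017, 22395]
Total: 61400 → 32412; change = -28988; percentage change = -47.2%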